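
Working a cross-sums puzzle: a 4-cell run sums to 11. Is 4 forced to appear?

The only way to make 11 from 4 distinct digits is {1,2,3,5}, which does not contain 4.

No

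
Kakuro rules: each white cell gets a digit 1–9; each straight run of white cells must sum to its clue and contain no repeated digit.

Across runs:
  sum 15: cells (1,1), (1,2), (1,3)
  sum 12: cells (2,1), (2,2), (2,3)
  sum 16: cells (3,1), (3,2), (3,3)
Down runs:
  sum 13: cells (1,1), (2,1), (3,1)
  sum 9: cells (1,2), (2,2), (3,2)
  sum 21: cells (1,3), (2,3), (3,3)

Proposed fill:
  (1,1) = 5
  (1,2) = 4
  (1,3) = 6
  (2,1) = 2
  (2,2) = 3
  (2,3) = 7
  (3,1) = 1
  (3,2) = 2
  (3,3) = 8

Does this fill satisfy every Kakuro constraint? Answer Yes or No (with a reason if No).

No — the across run (3,1)–(3,3) sums to 11, not 16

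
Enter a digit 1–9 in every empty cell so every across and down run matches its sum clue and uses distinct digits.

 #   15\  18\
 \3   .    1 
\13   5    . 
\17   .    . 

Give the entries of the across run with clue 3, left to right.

3 in 2 cells must be {1,2}; 17 in 2 cells must be {8,9}.
R1C1 = 3 − 1 = 2 completes the 3 across.
R2C2 = 13 − 5 = 8 completes the 13 across.
R3C1 = 15 − 7 = 8 completes the 15 down.
R3C2 = 17 − 8 = 9 completes the 17 across.

2 1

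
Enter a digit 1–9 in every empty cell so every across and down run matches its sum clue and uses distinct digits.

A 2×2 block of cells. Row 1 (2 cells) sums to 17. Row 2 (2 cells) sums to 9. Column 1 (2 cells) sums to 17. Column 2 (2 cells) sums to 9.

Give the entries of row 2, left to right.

17 in 2 cells must be {8,9}.
The 17 across and the 9 down share only 8, so (1,2) = 8.
The 9 across and the 17 down share only 8, so (2,1) = 8.
(2,2) = 9 − 8 = 1 completes the 9 across.
(1,1) = 17 − 8 = 9 completes the 17 across.

8 1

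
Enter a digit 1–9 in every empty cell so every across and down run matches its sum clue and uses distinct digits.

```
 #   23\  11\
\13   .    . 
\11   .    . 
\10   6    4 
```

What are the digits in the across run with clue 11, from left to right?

9 2

23 in 3 cells must be {6,8,9}.
Nothing is forced directly, so branch on R1C1, whose candidates are 8 or 9. If R1C1 = 9: then R1C2 would have to be in {4} for the 13 across but in {1,2,5,6} for the 11 down — contradiction. So R1C1 = 8.
R1C2 = 13 − 8 = 5 completes the 13 across.
R2C1 = 23 − 14 = 9 completes the 23 down.
R2C2 = 11 − 9 = 2 completes the 11 across.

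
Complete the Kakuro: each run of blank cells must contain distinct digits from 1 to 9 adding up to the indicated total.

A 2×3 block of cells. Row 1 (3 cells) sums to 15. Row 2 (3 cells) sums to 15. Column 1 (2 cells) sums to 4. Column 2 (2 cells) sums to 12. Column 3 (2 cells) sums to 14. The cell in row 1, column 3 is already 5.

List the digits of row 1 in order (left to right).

4 in 2 cells must be {1,3}.
(2,3) = 14 − 5 = 9 completes the 14 down.
Given what's placed, (2,1) must be 1 to fit the 15 across and 4 down.
(2,2) = 15 − 10 = 5 completes the 15 across.
(1,1) = 4 − 1 = 3 completes the 4 down.
(1,2) = 15 − 8 = 7 completes the 15 across.

3, 7, 5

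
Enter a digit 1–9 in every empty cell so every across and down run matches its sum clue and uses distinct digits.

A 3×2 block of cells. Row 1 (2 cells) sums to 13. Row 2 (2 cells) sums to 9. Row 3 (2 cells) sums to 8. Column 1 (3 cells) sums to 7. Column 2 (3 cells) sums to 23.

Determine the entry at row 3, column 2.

6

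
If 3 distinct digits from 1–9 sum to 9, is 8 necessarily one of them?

No

Counterexample: {1,2,6} sums to 9 without using 8.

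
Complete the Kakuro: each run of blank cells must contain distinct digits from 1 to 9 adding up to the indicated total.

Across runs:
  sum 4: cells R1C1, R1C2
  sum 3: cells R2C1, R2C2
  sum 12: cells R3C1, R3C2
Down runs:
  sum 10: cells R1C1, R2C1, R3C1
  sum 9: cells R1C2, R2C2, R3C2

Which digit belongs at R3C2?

5

4 in 2 cells must be {1,3}; 3 in 2 cells must be {1,2}.
Nothing is forced directly, so branch on R1C1, whose candidates are 1 or 3. If R1C1 = 3: that forces R1C2 = 1, R2C2 = 2, R3C1 = 5, after which R3C2 would have to be in {7} for the 12 across but in {6} for the 9 down — contradiction. So R1C1 = 1.
R1C2 = 4 − 1 = 3 completes the 4 across.
Given what's placed, R2C1 must be 2 to fit the 3 across and 10 down.
R2C2 = 3 − 2 = 1 completes the 3 across.
R3C1 = 10 − 3 = 7 completes the 10 down.
R3C2 = 12 − 7 = 5 completes the 12 across.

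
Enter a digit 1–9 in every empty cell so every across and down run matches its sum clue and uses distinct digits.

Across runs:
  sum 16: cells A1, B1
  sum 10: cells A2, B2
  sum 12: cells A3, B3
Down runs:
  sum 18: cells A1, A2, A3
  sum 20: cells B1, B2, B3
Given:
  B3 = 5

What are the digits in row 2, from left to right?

16 in 2 cells must be {7,9}.
A3 = 12 − 5 = 7 completes the 12 across.
Given what's placed, A1 must be 9 to fit the 16 across and 18 down.
B1 = 16 − 9 = 7 completes the 16 across.
A2 = 18 − 16 = 2 completes the 18 down.
B2 = 10 − 2 = 8 completes the 10 across.

2, 8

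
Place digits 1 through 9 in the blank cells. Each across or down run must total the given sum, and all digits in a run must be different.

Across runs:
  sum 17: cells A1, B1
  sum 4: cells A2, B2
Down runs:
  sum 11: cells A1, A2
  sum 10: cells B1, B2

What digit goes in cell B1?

17 in 2 cells must be {8,9}; 4 in 2 cells must be {1,3}.
The 4 across and the 11 down share only 3, so A2 = 3.
B2 = 4 − 3 = 1 completes the 4 across.
A1 = 11 − 3 = 8 completes the 11 down.
B1 = 17 − 8 = 9 completes the 17 across.

9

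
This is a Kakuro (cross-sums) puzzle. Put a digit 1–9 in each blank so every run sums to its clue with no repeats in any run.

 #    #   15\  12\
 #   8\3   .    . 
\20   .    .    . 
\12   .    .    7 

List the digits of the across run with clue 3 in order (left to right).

2 1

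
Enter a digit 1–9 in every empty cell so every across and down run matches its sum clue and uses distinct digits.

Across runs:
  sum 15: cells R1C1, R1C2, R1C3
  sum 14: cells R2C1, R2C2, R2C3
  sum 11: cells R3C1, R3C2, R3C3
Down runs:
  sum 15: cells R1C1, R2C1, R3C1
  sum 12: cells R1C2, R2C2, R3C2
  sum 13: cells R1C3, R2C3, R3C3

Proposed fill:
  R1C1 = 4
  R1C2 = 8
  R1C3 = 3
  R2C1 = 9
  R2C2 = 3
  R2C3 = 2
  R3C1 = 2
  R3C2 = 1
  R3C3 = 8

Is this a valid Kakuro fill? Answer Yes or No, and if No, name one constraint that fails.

Yes

Across: 4+8+3=15; 9+3+2=14; 2+1+8=11. Down: 4+9+2=15; 8+3+1=12; 3+2+8=13. No digit repeats within any run.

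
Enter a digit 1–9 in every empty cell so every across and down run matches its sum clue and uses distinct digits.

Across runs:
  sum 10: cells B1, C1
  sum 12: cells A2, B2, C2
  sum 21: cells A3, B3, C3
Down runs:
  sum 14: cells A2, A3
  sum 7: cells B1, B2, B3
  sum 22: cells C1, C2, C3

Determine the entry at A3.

8

7 in 3 cells must be {1,2,4}.
Only 4 fits B3 under both its across sum 21 and down sum 7.
Nothing is forced directly, so branch on B1, whose candidates are 1 or 2. If B1 = 1: that forces C1 = 9, B2 = 2, C3 = 8, after which C2 would have to be in {1,3,4,6,7,9} for the 12 across but in {5} for the 22 down — contradiction. So B1 = 2.
C1 = 10 − 2 = 8 completes the 10 across.
B2 = 7 − 6 = 1 completes the 7 down.
C3 = 9: the only remaining digit allowed by both the 21 across and the 22 down.
C2 = 22 − 17 = 5 completes the 22 down.
A3 = 21 − 13 = 8 completes the 21 across.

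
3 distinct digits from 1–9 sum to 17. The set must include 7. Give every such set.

{1,7,9}; {2,7,8}; {4,6,7}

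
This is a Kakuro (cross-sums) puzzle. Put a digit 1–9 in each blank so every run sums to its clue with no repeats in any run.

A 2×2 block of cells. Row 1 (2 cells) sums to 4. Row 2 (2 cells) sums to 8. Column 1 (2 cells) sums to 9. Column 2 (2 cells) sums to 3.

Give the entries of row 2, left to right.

4 in 2 cells must be {1,3}; 3 in 2 cells must be {1,2}.
The 4 across and the 3 down share only 1, so (1,2) = 1.
(2,2) = 3 − 1 = 2 completes the 3 down.
(1,1) = 4 − 1 = 3 completes the 4 across.
(2,1) = 8 − 2 = 6 completes the 8 across.

6 2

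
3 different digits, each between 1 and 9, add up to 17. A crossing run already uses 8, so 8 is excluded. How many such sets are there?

4

3 distinct digits from 1–9 sum between 6 and 24.
Dropping sets that contain 8.
Enumerating: {1,7,9}, {2,6,9}, {3,5,9}, {4,6,7}.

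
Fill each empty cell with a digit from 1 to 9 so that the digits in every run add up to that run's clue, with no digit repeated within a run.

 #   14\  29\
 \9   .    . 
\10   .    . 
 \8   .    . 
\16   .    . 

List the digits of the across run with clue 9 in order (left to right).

4 5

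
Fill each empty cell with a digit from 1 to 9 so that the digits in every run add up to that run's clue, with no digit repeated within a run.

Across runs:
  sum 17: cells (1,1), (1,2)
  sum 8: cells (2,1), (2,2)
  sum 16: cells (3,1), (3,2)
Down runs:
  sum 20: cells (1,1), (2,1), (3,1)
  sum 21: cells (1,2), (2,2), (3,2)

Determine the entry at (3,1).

9

17 in 2 cells must be {8,9}; 16 in 2 cells must be {7,9}.
Nothing is forced directly, so branch on (3,1), whose candidates are 7 or 9. If (3,1) = 7: that forces (2,1) = 5, after which (2,2) would have to be in {3} for the 8 across but in {4,5,6,7,8,9} for the 21 down — contradiction. So (3,1) = 9.
Given what's placed, (1,1) must be 8 to fit the 17 across and 20 down.
(1,2) = 17 − 8 = 9 completes the 17 across.
(2,1) = 20 − 17 = 3 completes the 20 down.
(2,2) = 8 − 3 = 5 completes the 8 across.
(3,2) = 16 − 9 = 7 completes the 16 across.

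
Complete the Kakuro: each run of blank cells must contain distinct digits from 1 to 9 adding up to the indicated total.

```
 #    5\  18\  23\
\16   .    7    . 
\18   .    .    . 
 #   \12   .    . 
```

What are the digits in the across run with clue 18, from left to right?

4 8 6

23 in 3 cells must be {6,8,9}.
Nothing is forced directly, so branch on R3C3, whose candidates are 8 or 9. If R3C3 = 8: that forces R1C3 = 6, R2C3 = 9, after which R3C2 would have to be in {4} for the 12 across but in {2,3,5,6,8,9} for the 18 down — contradiction. So R3C3 = 9.
R3C2 = 12 − 9 = 3 completes the 12 across.
R2C2 = 18 − 10 = 8 completes the 18 down.
R2C3 = 6: the only remaining digit allowed by both the 18 across and the 23 down.
R1C3 = 23 − 15 = 8 completes the 23 down.
R2C1 = 18 − 14 = 4 completes the 18 across.
R1C1 = 16 − 15 = 1 completes the 16 across.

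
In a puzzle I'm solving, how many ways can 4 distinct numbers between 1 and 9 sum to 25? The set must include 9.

4 distinct digits from 1–9 sum between 10 and 30.
Keeping only sets containing 9.
Enumerating: {1,7,8,9}, {2,6,8,9}, {3,5,8,9}, {3,6,7,9}, {4,5,7,9}.

5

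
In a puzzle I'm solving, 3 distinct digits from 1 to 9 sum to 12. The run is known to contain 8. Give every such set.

{1,3,8}

3 distinct digits from 1–9 sum between 6 and 24.
Keeping only sets containing 8.
Only one set works: {1,3,8}.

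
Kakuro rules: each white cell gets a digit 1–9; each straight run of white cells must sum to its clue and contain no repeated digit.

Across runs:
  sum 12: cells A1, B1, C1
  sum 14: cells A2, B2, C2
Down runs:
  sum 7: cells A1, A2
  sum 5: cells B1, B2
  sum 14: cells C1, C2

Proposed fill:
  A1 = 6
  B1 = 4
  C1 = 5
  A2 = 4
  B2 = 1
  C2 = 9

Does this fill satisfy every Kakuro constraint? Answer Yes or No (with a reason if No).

No — the down run A1–A2 sums to 10, not 7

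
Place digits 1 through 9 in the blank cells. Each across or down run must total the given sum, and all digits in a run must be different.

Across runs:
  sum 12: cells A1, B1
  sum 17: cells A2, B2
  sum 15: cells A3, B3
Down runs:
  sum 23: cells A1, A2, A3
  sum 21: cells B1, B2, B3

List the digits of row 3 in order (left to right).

6, 9

17 in 2 cells must be {8,9}; 23 in 3 cells must be {6,8,9}.
Nothing is forced directly, so branch on A1, whose candidates are 8 or 9. If A1 = 9: then B1 would have to be in {3} for the 12 across but in {4,5,6,7,8,9} for the 21 down — contradiction. So A1 = 8.
B1 = 12 − 8 = 4 completes the 12 across.
Given what's placed, A2 must be 9 to fit the 17 across and 23 down.
B2 = 17 − 9 = 8 completes the 17 across.
A3 = 23 − 17 = 6 completes the 23 down.
B3 = 15 − 6 = 9 completes the 15 across.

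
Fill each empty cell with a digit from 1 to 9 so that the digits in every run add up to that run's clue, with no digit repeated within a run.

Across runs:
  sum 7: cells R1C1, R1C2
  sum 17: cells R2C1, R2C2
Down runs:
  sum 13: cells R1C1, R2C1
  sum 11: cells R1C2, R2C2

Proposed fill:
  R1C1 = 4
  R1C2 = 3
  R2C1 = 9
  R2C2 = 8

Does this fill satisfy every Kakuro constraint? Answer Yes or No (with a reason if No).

Across: 4+3=7; 9+8=17. Down: 4+9=13; 3+8=11. No digit repeats within any run.

Yes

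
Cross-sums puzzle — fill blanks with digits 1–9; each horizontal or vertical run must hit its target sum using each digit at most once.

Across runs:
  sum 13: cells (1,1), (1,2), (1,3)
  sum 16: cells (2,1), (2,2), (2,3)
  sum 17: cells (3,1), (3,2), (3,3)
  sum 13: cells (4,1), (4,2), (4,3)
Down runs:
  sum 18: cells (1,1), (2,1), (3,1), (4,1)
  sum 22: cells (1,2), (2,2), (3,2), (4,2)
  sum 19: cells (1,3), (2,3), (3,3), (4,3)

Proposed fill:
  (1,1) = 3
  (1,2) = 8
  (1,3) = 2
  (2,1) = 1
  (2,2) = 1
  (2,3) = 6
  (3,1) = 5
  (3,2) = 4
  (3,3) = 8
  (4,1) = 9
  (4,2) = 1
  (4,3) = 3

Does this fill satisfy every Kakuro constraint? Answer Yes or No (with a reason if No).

No — the across run (2,1)–(2,3) sums to 8, not 16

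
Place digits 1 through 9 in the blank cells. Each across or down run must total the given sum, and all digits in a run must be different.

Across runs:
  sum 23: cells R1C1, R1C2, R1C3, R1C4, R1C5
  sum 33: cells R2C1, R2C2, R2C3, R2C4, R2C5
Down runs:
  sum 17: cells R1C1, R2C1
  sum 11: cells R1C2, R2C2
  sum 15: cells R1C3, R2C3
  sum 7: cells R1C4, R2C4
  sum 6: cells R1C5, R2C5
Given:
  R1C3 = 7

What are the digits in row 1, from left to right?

8 4 7 3 1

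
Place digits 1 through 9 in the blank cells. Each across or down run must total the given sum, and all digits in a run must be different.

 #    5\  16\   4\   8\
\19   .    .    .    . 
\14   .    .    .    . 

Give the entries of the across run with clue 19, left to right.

1, 9, 3, 6

16 in 2 cells must be {7,9}; 4 in 2 cells must be {1,3}.
Only 7 fits R2C2 under both its across sum 14 and down sum 16.
Given what's placed, R2C3 must be 1 to fit the 14 across and 4 down.
R2C4 = 2: the only remaining digit allowed by both the 14 across and the 8 down.
R1C2 = 16 − 7 = 9 completes the 16 down.
R1C3 = 4 − 1 = 3 completes the 4 down.
R1C4 = 8 − 2 = 6 completes the 8 down.
R2C1 = 14 − 10 = 4 completes the 14 across.
R1C1 = 19 − 18 = 1 completes the 19 across.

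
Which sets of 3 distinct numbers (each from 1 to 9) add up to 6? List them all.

{1,2,3}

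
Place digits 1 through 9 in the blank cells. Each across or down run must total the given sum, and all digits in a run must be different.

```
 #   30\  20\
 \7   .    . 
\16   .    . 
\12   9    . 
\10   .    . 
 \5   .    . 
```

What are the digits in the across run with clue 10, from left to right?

8 2

16 in 2 cells must be {7,9}.
Given what's placed, R2C1 must be 7 to fit the 16 across and 30 down.
R2C2 = 16 − 7 = 9 completes the 16 across.
R3C2 = 12 − 9 = 3 completes the 12 across.
Nothing is forced directly, so branch on R4C2, whose candidates are 1 or 2. If R4C2 = 1: then R4C1 would have to be in {9} for the 10 across but in {1,2,3,4,5,6,8} for the 30 down — contradiction. So R4C2 = 2.
R4C1 = 10 − 2 = 8 completes the 10 across.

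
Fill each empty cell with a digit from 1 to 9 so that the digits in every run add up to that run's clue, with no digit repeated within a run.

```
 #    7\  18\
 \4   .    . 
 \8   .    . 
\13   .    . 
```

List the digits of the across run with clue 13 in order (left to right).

4, 9

4 in 2 cells must be {1,3}; 7 in 3 cells must be {1,2,4}.
The 4 across and the 7 down share only 1, so R1C1 = 1.
R1C2 = 4 − 1 = 3 completes the 4 across.
Given what's placed, R2C1 must be 2 to fit the 8 across and 7 down.
R2C2 = 8 − 2 = 6 completes the 8 across.
R3C1 = 7 − 3 = 4 completes the 7 down.
R3C2 = 13 − 4 = 9 completes the 13 across.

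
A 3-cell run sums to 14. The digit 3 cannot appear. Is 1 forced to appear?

No

Counterexample: {2,4,8} sums to 14 under that restriction without using 1.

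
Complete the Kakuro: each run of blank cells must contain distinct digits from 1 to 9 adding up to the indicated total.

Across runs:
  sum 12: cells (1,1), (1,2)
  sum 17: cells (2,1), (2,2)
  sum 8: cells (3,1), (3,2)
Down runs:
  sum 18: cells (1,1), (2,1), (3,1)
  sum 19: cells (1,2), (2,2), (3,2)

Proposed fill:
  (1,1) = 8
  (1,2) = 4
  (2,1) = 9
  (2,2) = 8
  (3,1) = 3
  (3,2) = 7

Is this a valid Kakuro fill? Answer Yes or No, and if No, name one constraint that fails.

No — the down run (1,1)–(3,1) sums to 20, not 18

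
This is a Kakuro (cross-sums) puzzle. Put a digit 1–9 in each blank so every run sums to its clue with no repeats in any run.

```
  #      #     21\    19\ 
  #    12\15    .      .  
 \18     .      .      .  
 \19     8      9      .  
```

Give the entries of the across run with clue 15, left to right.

R2C1 = 12 − 8 = 4 completes the 12 down.
R3C3 = 19 − 17 = 2 completes the 19 across.
No cell is forced outright now. R1C2 can only be 7 or 8 (the digits allowed by both its 15 across and its 21 down). If R1C2 = 8: then R1C3 would have to be in {7} for the 15 across but in {8,9} for the 19 down — contradiction. So R1C2 = 7.
R1C3 = 15 − 7 = 8 completes the 15 across.
R2C2 = 21 − 16 = 5 completes the 21 down.
R2C3 = 18 − 9 = 9 completes the 18 across.

7 8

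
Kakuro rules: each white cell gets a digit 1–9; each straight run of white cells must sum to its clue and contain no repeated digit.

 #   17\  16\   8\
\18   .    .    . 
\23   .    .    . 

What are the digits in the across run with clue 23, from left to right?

8 9 6

23 in 3 cells must be {6,8,9}; 17 in 2 cells must be {8,9}; 16 in 2 cells must be {7,9}.
The 23 across and the 16 down share only 9, so R2C2 = 9.
Given what's placed, R2C3 must be 6 to fit the 23 across and 8 down.
R1C2 = 16 − 9 = 7 completes the 16 down.
R1C3 = 8 − 6 = 2 completes the 8 down.
R2C1 = 23 − 15 = 8 completes the 23 across.
R1C1 = 18 − 9 = 9 completes the 18 across.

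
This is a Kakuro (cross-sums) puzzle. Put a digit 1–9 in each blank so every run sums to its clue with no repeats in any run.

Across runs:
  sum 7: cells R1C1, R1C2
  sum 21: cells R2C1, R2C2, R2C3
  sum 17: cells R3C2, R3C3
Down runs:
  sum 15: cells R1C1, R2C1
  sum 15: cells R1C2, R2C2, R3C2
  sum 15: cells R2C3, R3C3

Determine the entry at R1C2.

1

17 in 2 cells must be {8,9}.
The 7 across and the 15 down share only 6, so R1C1 = 6.
R1C2 = 7 − 6 = 1 completes the 7 across.
R2C1 = 15 − 6 = 9 completes the 15 down.
No cell is forced outright now. R2C2 can only be 5 or 8 (the digits allowed by both its 21 across and its 15 down). If R2C2 = 8: then R2C3 would have to be in {4} for the 21 across but in {6,7,8,9} for the 15 down — contradiction. So R2C2 = 5.
R2C3 = 21 − 14 = 7 completes the 21 across.
R3C2 = 15 − 6 = 9 completes the 15 down.
R3C3 = 17 − 9 = 8 completes the 17 across.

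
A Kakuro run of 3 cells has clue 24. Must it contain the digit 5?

No

The only way to make 24 from 3 distinct digits is {7,8,9}, which does not contain 5.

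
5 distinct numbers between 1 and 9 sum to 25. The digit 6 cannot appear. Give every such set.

5 distinct digits from 1–9 sum between 15 and 35.
Dropping sets that contain 6.

{1,2,5,8,9}; {1,3,4,8,9}; {1,3,5,7,9}; {1,4,5,7,8}; {2,3,4,7,9}; {2,3,5,7,8}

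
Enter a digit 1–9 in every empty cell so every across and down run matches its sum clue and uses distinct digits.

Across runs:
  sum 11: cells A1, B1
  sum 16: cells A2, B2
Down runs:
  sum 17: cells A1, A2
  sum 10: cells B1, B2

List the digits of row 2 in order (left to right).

9 7

16 in 2 cells must be {7,9}; 17 in 2 cells must be {8,9}.
The 16 across and the 17 down share only 9, so A2 = 9.
B2 = 16 − 9 = 7 completes the 16 across.
A1 = 17 − 9 = 8 completes the 17 down.
B1 = 11 − 8 = 3 completes the 11 across.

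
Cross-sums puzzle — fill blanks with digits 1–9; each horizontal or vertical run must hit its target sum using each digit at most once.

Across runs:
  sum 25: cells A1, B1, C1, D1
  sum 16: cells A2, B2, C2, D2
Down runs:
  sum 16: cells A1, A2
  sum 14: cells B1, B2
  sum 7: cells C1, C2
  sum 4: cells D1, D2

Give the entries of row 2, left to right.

7, 6, 2, 1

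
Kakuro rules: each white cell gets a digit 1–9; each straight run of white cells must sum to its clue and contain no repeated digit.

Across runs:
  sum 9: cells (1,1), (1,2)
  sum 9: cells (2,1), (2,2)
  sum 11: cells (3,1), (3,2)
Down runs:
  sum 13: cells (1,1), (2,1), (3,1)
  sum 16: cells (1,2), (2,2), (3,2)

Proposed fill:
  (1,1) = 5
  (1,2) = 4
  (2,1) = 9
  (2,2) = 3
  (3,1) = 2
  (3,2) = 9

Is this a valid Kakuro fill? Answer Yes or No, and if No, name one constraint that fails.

No — the down run (1,1)–(3,1) sums to 16, not 13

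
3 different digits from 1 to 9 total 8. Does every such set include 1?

Yes

Every partition of 8 into 3 distinct digits includes 1: {1,2,5}, {1,3,4}.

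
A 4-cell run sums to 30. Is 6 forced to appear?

The only way to make 30 from 4 distinct digits is {6,7,8,9}, which contains 6.

Yes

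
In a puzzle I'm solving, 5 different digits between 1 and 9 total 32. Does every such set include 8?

Yes

Every partition of 32 into 5 distinct digits includes 8: {2,6,7,8,9}, {3,5,7,8,9}, {4,5,6,8,9}.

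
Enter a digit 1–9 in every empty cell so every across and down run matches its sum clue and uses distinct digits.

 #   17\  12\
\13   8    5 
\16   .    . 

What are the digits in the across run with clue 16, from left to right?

9 7

16 in 2 cells must be {7,9}; 17 in 2 cells must be {8,9}.
R2C1 = 17 − 8 = 9 completes the 17 down.
R2C2 = 16 − 9 = 7 completes the 16 across.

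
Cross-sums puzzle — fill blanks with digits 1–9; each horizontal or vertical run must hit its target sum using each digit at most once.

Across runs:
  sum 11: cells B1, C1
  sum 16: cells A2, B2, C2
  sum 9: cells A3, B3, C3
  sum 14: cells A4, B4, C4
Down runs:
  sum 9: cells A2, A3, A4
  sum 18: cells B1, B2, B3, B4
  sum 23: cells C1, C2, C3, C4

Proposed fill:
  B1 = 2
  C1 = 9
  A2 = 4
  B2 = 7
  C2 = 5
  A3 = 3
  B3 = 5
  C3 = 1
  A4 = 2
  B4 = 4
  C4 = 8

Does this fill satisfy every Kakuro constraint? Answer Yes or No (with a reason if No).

Yes

Across: 2+9=11; 4+7+5=16; 3+5+1=9; 2+4+8=14. Down: 4+3+2=9; 2+7+5+4=18; 9+5+1+8=23. No digit repeats within any run.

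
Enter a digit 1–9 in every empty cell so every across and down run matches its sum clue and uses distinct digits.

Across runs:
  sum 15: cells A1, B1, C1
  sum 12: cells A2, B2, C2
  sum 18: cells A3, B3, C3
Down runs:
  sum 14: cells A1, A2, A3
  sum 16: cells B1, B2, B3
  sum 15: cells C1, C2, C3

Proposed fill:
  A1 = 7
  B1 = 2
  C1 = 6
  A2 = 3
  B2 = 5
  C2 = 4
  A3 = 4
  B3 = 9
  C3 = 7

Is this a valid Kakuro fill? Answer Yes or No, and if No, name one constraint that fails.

No — the across run A3–C3 sums to 20, not 18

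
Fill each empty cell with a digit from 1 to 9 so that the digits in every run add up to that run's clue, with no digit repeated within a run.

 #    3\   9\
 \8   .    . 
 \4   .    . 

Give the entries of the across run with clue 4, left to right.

4 in 2 cells must be {1,3}; 3 in 2 cells must be {1,2}.
The 4 across and the 3 down share only 1, so R2C1 = 1.
R2C2 = 4 − 1 = 3 completes the 4 across.
R1C1 = 3 − 1 = 2 completes the 3 down.
R1C2 = 8 − 2 = 6 completes the 8 across.

1, 3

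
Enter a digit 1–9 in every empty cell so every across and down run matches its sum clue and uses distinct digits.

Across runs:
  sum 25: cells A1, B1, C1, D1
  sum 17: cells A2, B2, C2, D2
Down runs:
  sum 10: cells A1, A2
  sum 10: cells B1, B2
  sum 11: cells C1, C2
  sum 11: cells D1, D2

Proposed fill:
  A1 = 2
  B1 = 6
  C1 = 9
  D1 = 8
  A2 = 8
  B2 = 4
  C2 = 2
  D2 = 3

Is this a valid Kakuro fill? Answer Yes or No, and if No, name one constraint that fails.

Across: 2+6+9+8=25; 8+4+2+3=17. Down: 2+8=10; 6+4=10; 9+2=11; 8+3=11. No digit repeats within any run.

Yes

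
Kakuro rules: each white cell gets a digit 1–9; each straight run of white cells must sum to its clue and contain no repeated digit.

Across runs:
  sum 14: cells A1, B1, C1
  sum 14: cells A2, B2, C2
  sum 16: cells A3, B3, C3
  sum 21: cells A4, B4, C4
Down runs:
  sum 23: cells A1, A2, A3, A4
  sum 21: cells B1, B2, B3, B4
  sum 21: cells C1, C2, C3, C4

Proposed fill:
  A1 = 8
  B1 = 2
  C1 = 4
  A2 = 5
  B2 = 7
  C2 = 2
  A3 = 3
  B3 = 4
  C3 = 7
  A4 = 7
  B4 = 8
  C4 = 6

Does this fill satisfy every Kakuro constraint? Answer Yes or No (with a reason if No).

No — the across run A3–C3 sums to 14, not 16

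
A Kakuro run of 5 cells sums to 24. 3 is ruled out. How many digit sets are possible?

5 distinct digits from 1–9 sum between 15 and 35.
Dropping sets that contain 3.
Enumerating: {1,2,4,8,9}, {1,2,5,7,9}, {1,2,6,7,8}, {1,4,5,6,8}, {2,4,5,6,7}.

5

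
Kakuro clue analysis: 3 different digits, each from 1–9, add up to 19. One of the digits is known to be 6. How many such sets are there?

2

3 distinct digits from 1–9 sum between 6 and 24.
Keeping only sets containing 6.
Enumerating: {4,6,9}, {5,6,8}.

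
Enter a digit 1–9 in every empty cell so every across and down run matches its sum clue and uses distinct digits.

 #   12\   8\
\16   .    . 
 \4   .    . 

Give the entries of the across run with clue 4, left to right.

16 in 2 cells must be {7,9}; 4 in 2 cells must be {1,3}.
The 16 across and the 8 down share only 7, so R1C2 = 7.
The 4 across and the 12 down share only 3, so R2C1 = 3.
R2C2 = 4 − 3 = 1 completes the 4 across.
R1C1 = 16 − 7 = 9 completes the 16 across.

3 1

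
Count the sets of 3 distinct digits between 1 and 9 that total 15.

8

3 distinct digits from 1–9 sum between 6 and 24.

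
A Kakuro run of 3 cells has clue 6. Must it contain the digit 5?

The only way to make 6 from 3 distinct digits is {1,2,3}, which does not contain 5.

No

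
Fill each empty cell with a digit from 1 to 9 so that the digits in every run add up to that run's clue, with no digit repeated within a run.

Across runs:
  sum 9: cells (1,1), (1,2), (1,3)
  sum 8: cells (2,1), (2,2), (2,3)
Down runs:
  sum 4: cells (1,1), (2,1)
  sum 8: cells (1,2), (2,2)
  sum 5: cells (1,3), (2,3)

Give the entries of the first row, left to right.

3, 5, 1

4 in 2 cells must be {1,3}.
Nothing is forced directly, so branch on (1,1), whose candidates are 1 or 3. If (1,1) = 1: that forces (2,1) = 3, (2,2) = 1, (2,3) = 4, after which (1,2) would have to be in {2,3,5,6} for the 9 across but in {7} for the 8 down — contradiction. So (1,1) = 3.
(2,1) = 4 − 3 = 1 completes the 4 down.
Nothing is forced directly, so branch on (2,2), whose candidates are 2 or 3 or 5. If (2,2) = 2: then (1,2) would have to be in {1,2,4,5} for the 9 across but in {6} for the 8 down — contradiction. If (2,2) = 5: then (1,2) would have to be in {1,2,4,5} for the 9 across but in {3} for the 8 down — contradiction. So (2,2) = 3.
(1,2) = 8 − 3 = 5 completes the 8 down.
(1,3) = 9 − 8 = 1 completes the 9 across.
(2,3) = 8 − 4 = 4 completes the 8 across.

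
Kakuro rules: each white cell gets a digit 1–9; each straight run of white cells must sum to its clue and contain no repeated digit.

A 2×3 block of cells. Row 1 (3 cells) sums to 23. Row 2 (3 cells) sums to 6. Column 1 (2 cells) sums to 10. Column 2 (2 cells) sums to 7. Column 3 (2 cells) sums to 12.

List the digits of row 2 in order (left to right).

2 1 3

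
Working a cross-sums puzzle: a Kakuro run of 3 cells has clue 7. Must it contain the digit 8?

No

The only way to make 7 from 3 distinct digits is {1,2,4}, which does not contain 8.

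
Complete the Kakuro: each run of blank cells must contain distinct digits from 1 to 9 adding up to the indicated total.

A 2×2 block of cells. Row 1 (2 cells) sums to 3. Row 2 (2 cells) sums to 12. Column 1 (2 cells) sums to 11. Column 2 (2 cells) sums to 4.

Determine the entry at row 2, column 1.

9

3 in 2 cells must be {1,2}; 4 in 2 cells must be {1,3}.
The 3 across and the 11 down share only 2, so (1,1) = 2.
(1,2) = 3 − 2 = 1 completes the 3 across.
(2,1) = 11 − 2 = 9 completes the 11 down.
(2,2) = 12 − 9 = 3 completes the 12 across.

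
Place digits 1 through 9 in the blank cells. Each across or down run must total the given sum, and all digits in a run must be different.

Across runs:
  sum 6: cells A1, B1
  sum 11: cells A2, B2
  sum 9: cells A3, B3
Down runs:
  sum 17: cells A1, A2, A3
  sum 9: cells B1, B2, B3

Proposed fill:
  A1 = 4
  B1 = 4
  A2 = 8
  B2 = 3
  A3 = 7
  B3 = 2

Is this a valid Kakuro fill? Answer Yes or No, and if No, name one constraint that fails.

No — the across run A1–B1 sums to 8, not 6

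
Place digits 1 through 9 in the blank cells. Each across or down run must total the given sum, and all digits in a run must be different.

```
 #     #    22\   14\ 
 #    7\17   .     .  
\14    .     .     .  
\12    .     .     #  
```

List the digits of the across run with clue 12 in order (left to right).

17 in 2 cells must be {8,9}.
Nothing is forced directly, so branch on R1C2, whose candidates are 8 or 9. If R1C2 = 8: that forces R1C3 = 9, R2C3 = 5, after which R2C2 would have to be in {1,2,3,6,7,8} for the 14 across but in {5,9} for the 22 down — contradiction. So R1C2 = 9.
R1C3 = 17 − 9 = 8 completes the 17 across.
R2C3 = 14 − 8 = 6 completes the 14 down.
No cell is forced outright now. R2C2 can only be 5 or 7 (the digits allowed by both its 14 across and its 22 down). If R2C2 = 7: that forces R2C1 = 1, after which R3C1 would have to be in {3,4,5,7,8,9} for the 12 across but in {6} for the 7 down — contradiction. So R2C2 = 5.
R2C1 = 14 − 11 = 3 completes the 14 across.
R3C1 = 7 − 3 = 4 completes the 7 down.
R3C2 = 12 − 4 = 8 completes the 12 across.

4, 8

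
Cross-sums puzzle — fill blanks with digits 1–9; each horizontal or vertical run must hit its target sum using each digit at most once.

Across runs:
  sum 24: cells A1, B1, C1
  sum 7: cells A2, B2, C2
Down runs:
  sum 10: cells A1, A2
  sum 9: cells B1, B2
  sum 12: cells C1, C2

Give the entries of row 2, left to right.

24 in 3 cells must be {7,8,9}; 7 in 3 cells must be {1,2,4}.
The 7 across and the 12 down share only 4, so C2 = 4.
C1 = 12 − 4 = 8 completes the 12 down.
Given what's placed, B1 must be 7 to fit the 24 across and 9 down.
B2 = 9 − 7 = 2 completes the 9 down.
A1 = 24 − 15 = 9 completes the 24 across.
A2 = 7 − 6 = 1 completes the 7 across.

1 2 4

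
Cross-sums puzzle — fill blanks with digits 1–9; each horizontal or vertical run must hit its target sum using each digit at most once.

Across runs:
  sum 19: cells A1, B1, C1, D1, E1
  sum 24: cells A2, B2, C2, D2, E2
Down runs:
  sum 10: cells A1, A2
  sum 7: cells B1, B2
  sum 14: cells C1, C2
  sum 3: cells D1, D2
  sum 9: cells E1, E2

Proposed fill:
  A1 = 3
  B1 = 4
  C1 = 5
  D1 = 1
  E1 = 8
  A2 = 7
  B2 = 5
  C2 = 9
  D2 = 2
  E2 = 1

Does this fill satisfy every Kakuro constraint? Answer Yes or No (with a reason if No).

No — the across run A1–E1 sums to 21, not 19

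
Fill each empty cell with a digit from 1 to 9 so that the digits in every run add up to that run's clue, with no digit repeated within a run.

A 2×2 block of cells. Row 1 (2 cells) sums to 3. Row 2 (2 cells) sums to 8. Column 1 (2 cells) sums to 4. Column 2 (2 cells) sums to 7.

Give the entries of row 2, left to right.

3 5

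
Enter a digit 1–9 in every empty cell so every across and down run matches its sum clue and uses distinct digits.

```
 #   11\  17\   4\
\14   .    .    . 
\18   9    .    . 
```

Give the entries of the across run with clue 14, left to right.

17 in 2 cells must be {8,9}; 4 in 2 cells must be {1,3}.
R1C1 = 11 − 9 = 2 completes the 11 down.
Given what's placed, R1C3 must be 3 to fit the 14 across and 4 down.
Given what's placed, R2C2 must be 8 to fit the 18 across and 17 down.
R2C3 = 18 − 17 = 1 completes the 18 across.
R1C2 = 14 − 5 = 9 completes the 14 across.

2 9 3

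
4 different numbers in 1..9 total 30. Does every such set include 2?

No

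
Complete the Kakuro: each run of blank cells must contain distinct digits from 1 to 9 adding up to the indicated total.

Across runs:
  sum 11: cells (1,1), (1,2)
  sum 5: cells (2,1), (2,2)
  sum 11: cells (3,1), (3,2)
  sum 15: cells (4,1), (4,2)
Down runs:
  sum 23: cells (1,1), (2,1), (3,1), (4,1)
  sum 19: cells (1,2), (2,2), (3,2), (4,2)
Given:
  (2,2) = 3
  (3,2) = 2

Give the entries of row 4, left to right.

7 8

(2,1) = 5 − 3 = 2 completes the 5 across.
(3,1) = 11 − 2 = 9 completes the 11 across.
Nothing is forced directly, so branch on (4,1), whose candidates are 7 or 8. If (4,1) = 8: that forces (1,1) = 4, after which (1,2) would have to be in {7} for the 11 across but in {5,6,8,9} for the 19 down — contradiction. So (4,1) = 7.
(1,1) = 23 − 18 = 5 completes the 23 down.
(1,2) = 11 − 5 = 6 completes the 11 across.
(4,2) = 15 − 7 = 8 completes the 15 across.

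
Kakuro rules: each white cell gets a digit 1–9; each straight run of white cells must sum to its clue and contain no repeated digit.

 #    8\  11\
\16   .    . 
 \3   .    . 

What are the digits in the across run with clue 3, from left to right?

1, 2

16 in 2 cells must be {7,9}; 3 in 2 cells must be {1,2}.
The 16 across and the 8 down share only 7, so R1C1 = 7.
R1C2 = 16 − 7 = 9 completes the 16 across.
R2C1 = 8 − 7 = 1 completes the 8 down.
R2C2 = 3 − 1 = 2 completes the 3 across.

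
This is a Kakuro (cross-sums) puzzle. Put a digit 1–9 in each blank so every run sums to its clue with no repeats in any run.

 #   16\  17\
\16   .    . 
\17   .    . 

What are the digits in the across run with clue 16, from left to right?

7 9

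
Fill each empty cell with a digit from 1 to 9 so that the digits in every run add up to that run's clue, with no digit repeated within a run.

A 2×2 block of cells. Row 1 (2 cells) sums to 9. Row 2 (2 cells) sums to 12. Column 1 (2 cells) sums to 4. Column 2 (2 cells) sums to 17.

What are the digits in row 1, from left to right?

1 8

4 in 2 cells must be {1,3}; 17 in 2 cells must be {8,9}.
The 9 across and the 17 down share only 8, so (1,2) = 8.
The 12 across and the 4 down share only 3, so (2,1) = 3.
(2,2) = 12 − 3 = 9 completes the 12 across.
(1,1) = 9 − 8 = 1 completes the 9 across.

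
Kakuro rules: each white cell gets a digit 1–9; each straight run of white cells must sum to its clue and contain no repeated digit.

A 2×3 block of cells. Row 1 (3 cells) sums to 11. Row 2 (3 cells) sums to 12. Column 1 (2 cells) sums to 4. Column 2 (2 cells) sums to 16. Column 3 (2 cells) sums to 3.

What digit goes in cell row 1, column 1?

3

4 in 2 cells must be {1,3}; 16 in 2 cells must be {7,9}; 3 in 2 cells must be {1,2}.
The 11 across and the 16 down share only 7, so (1,2) = 7.
Given what's placed, (1,3) must be 1 to fit the 11 across and 3 down.
(2,2) = 16 − 7 = 9 completes the 16 down.
(2,3) = 3 − 1 = 2 completes the 3 down.
(1,1) = 11 − 8 = 3 completes the 11 across.
(2,1) = 12 − 11 = 1 completes the 12 across.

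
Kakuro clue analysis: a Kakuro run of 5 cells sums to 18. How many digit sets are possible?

5 distinct digits from 1–9 sum between 15 and 35.
Enumerating: {1,2,3,4,8}, {1,2,3,5,7}, {1,2,4,5,6}.

3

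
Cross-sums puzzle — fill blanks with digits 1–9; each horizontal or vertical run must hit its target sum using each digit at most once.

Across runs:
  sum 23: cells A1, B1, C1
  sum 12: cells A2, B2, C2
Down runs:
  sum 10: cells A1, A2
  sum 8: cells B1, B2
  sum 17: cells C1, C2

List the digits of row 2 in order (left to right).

1 2 9

23 in 3 cells must be {6,8,9}; 17 in 2 cells must be {8,9}.
The 23 across and the 8 down share only 6, so B1 = 6.
B2 = 8 − 6 = 2 completes the 8 down.
Given what's placed, C2 must be 9 to fit the 12 across and 17 down.
C1 = 17 − 9 = 8 completes the 17 down.
A2 = 12 − 11 = 1 completes the 12 across.
A1 = 23 − 14 = 9 completes the 23 across.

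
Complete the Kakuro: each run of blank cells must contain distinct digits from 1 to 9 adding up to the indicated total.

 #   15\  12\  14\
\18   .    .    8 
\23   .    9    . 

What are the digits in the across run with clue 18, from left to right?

23 in 3 cells must be {6,8,9}.
R1C2 = 12 − 9 = 3 completes the 12 down.
R2C3 = 14 − 8 = 6 completes the 14 down.
R1C1 = 18 − 11 = 7 completes the 18 across.
R2C1 = 23 − 15 = 8 completes the 23 across.

7 3 8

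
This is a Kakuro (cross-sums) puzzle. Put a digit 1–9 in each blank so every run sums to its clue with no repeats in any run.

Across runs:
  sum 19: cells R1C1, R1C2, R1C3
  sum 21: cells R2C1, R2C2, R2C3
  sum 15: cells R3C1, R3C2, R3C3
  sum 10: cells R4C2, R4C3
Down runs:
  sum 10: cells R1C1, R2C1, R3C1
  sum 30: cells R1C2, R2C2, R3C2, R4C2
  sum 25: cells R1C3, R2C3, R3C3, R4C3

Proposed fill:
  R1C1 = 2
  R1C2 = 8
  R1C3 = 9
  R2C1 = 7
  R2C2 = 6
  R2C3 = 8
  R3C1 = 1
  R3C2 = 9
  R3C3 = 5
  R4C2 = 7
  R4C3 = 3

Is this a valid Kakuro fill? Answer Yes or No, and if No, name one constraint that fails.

Across: 2+8+9=19; 7+6+8=21; 1+9+5=15; 7+3=10. Down: 2+7+1=10; 8+6+9+7=30; 9+8+5+3=25. No digit repeats within any run.

Yes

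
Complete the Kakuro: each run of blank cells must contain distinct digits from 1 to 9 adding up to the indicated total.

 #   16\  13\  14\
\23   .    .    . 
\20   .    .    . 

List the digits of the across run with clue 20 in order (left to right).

7, 5, 8

23 in 3 cells must be {6,8,9}; 16 in 2 cells must be {7,9}.
The 23 across and the 16 down share only 9, so R1C1 = 9.
R2C1 = 16 − 9 = 7 completes the 16 down.
Nothing is forced directly, so branch on R1C2, whose candidates are 6 or 8. If R1C2 = 6: that forces R1C3 = 8, after which R2C2 would have to be in {4,5,8,9} for the 20 across but in {7} for the 13 down — contradiction. So R1C2 = 8.
R1C3 = 23 − 17 = 6 completes the 23 across.
R2C2 = 13 − 8 = 5 completes the 13 down.
R2C3 = 20 − 12 = 8 completes the 20 across.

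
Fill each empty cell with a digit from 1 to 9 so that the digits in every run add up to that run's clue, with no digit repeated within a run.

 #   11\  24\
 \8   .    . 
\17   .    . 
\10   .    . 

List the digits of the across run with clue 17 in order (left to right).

17 in 2 cells must be {8,9}; 24 in 3 cells must be {7,8,9}.
The 8 across and the 24 down share only 7, so R1C2 = 7.
The 17 across and the 11 down share only 8, so R2C1 = 8.
R2C2 = 17 − 8 = 9 completes the 17 across.
R3C2 = 24 − 16 = 8 completes the 24 down.
R1C1 = 8 − 7 = 1 completes the 8 across.
R3C1 = 10 − 8 = 2 completes the 10 across.

8 9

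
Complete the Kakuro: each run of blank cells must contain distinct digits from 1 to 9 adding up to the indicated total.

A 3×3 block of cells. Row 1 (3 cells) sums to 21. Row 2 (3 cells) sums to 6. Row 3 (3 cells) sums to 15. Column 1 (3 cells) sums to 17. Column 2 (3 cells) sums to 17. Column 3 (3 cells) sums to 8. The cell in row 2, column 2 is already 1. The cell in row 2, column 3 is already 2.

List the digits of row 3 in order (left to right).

5 9 1

6 in 3 cells must be {1,2,3}.
Given what's placed, (1,3) must be 5 to fit the 21 across and 8 down.
(2,1) = 6 − 3 = 3 completes the 6 across.
(3,3) = 8 − 7 = 1 completes the 8 down.
Given what's placed, (1,1) must be 9 to fit the 21 across and 17 down.
(1,2) = 21 − 14 = 7 completes the 21 across.
(3,1) = 17 − 12 = 5 completes the 17 down.
(3,2) = 15 − 6 = 9 completes the 15 across.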